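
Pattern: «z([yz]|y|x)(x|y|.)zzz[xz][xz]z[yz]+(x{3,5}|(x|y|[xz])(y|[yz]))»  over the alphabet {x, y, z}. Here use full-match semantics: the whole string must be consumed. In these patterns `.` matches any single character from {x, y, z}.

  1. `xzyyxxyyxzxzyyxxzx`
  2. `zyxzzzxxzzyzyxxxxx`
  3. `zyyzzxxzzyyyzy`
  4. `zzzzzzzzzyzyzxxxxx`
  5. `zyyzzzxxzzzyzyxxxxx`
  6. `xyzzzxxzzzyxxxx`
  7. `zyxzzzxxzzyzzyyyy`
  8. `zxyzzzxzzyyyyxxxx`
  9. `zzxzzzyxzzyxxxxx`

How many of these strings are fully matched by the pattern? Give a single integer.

1 → no match — must start with `z`
2 → match
3 → no match
4 → match
5 → match
6 → no match — must start with `z`
7 → match
8 → match
9 → no match
Total matched: 5

5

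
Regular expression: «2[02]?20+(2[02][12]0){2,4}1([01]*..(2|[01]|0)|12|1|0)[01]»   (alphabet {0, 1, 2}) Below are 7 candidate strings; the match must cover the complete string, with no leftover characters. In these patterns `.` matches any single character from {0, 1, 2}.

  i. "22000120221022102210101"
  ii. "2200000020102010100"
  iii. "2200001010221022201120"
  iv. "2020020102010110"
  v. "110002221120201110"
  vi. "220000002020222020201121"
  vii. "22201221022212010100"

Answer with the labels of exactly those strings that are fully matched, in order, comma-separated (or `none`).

i → no match
ii → match
iii → no match
iv → match
v → no match — must start with "2"
vi → match
vii → no match

ii, iv, vi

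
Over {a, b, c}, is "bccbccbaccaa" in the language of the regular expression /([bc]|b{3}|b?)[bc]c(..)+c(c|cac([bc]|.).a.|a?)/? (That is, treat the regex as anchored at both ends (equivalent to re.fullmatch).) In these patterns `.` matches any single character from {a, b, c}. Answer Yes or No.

No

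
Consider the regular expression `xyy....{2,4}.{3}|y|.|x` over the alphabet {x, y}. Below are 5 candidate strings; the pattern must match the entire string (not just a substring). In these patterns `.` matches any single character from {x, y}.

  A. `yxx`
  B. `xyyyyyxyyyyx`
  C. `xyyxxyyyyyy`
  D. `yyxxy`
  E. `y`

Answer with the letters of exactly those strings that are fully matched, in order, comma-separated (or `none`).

A → no match
B → match
C → match
D → no match
E → match

B, C, E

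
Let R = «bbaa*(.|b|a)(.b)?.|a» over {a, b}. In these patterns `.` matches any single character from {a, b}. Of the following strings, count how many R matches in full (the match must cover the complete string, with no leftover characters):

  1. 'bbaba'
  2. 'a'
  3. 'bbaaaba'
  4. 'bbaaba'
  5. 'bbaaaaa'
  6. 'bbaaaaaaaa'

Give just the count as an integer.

6

1. 'bbaba' → match
2. 'a' → match
3. 'bbaaaba' → match
4. 'bbaaba' → match
5. 'bbaaaaa' → match
6. 'bbaaaaaaaa' → match
Total matched: 6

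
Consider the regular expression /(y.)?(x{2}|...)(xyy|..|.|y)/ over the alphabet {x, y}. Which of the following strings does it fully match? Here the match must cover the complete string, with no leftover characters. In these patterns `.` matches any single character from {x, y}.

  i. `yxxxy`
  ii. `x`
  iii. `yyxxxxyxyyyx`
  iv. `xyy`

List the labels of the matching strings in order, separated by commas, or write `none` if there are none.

i

i. `yxxxy` → match
ii. `x` → no match
iii. `yyxxxxyxyyyx` → no match
iv. `xyy` → no match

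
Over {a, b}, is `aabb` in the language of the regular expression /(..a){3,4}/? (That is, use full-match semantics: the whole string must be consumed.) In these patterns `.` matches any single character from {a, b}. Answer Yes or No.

Every match must end with `a`, but `aabb` does not.

No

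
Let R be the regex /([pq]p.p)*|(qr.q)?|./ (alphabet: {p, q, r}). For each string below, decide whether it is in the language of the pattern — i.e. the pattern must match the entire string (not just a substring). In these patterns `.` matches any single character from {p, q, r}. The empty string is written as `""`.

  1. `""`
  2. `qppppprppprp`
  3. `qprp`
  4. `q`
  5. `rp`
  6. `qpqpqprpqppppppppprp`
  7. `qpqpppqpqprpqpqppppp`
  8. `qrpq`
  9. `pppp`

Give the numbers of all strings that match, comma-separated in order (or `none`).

1, 2, 3, 4, 6, 7, 8, 9

1 → match
2 → match
3 → match
4 → match
5 → no match
6 → match
7 → match
8 → match
9 → match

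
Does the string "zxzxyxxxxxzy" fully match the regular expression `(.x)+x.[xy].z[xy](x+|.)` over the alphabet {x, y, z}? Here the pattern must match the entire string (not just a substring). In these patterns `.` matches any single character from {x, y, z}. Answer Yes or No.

No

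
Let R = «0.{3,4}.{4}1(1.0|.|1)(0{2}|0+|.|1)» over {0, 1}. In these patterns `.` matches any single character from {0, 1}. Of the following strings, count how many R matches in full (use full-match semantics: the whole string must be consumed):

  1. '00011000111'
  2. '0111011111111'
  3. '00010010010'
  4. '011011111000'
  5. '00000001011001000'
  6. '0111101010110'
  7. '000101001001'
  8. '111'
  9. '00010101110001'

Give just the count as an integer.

2

1 → match
2 → no match
3 → no match
4 → match
5 → no match
6 → no match
7 → no match
8 → no match — must start with '0'
9 → no match
Total matched: 2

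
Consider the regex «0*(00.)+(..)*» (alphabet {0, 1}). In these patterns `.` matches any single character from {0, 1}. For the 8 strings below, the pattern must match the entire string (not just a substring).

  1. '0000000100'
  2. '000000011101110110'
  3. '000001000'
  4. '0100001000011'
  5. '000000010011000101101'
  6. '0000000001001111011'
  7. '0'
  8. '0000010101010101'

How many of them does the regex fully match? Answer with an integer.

1 → match
2 → match
3 → match
4 → no match
5 → match
6 → match
7 → no match
8 → match
Total matched: 6

6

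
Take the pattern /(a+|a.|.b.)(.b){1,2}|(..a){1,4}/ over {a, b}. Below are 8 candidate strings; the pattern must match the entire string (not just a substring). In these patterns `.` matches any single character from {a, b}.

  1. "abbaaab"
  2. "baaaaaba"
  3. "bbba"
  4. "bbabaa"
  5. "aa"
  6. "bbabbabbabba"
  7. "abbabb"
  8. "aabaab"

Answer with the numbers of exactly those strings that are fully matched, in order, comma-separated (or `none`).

1 → no match
2 → no match
3 → no match
4 → match
5 → no match
6 → match
7 → no match
8 → no match

4, 6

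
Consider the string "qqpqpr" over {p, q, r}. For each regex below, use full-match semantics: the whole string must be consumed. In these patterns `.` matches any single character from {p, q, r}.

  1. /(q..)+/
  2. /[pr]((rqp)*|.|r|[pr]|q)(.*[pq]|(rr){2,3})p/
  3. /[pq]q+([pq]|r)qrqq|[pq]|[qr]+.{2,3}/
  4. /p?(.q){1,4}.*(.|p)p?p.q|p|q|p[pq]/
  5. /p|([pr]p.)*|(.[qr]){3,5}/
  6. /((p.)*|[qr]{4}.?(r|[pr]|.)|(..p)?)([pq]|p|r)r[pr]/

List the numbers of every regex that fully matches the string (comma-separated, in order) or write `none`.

1, 5

1 → match
2 → no match — must end with "p"
3 → no match
4 → no match
5 → match
6 → no match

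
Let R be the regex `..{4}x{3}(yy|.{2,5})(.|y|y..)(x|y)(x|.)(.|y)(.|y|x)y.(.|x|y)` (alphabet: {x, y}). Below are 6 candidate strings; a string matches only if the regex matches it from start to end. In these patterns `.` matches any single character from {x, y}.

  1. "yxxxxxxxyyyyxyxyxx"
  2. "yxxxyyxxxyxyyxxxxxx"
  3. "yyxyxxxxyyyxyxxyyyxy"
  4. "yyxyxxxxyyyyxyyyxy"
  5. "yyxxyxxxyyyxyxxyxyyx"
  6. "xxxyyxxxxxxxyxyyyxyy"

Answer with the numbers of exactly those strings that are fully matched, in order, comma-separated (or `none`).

1 → match
2 → no match
3 → match
4 → match
5 → match
6 → no match

1, 3, 4, 5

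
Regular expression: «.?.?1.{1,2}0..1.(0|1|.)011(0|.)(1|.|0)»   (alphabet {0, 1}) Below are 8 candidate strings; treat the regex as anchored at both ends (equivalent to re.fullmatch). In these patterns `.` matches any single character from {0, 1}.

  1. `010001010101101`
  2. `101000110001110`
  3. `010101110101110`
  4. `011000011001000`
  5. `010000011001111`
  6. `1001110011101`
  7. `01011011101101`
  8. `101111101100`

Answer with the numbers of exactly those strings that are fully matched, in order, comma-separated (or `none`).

1 → match
2 → match
3 → match
4 → no match
5 → match
6 → no match
7 → no match
8 → no match

1, 2, 3, 5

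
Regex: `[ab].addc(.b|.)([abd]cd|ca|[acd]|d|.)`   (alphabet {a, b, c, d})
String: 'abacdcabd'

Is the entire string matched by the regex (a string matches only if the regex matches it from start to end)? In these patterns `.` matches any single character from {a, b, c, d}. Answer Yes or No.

No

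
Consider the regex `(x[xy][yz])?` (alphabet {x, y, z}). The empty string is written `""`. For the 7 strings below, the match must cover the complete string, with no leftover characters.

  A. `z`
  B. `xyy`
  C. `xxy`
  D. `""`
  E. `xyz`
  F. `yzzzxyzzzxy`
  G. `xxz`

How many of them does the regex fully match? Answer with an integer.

A → no match
B → match
C → match
D → match
E → match
F → no match
G → match
Total matched: 5

5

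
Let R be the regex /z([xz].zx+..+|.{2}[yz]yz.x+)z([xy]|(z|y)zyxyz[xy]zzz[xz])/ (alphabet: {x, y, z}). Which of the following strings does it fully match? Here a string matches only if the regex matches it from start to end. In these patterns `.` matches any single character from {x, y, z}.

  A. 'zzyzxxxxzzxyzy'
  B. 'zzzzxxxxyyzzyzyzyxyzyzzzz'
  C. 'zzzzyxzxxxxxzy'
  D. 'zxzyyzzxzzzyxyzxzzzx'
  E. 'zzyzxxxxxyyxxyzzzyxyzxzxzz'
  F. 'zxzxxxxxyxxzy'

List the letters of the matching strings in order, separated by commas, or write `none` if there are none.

A → match
B → match
C → no match
D → match
E → no match
F → no match

A, B, D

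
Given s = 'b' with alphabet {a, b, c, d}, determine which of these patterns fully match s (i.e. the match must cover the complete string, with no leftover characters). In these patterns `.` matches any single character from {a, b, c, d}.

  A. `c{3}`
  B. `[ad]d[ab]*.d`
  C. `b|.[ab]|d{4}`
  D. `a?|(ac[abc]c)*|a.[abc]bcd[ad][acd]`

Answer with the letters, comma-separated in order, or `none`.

C

A → no match — must start with 'c'
B → no match — must end with 'd'
C → match
D → no match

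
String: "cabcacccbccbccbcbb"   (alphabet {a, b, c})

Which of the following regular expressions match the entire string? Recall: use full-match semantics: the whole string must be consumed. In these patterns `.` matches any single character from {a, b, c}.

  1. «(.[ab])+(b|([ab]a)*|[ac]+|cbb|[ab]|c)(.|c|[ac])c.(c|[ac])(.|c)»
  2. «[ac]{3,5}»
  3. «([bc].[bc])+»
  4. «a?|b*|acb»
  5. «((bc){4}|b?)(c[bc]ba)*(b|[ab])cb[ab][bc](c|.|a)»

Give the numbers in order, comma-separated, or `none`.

1 → no match
2 → no match
3 → match
4 → no match
5 → no match

3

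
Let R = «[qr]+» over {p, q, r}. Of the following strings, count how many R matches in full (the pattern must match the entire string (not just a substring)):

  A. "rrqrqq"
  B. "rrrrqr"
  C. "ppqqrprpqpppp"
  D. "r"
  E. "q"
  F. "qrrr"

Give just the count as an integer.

5

A → match
B → match
C → no match
D → match
E → match
F → match
Total matched: 5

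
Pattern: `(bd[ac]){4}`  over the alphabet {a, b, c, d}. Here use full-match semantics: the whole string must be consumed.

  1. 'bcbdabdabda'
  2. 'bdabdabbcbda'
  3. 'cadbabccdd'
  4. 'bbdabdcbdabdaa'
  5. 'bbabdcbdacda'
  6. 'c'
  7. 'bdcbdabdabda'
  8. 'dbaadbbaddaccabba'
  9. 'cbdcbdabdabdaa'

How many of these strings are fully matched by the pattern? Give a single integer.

1. 'bcbdabdabda' → no match — must start with 'bd'
2. 'bdabdabbcbda' → no match
3. 'cadbabccdd' → no match — must start with 'bd'
4 → no match — must start with 'bd'
5. 'bbabdcbdacda' → no match — must start with 'bd'
6. 'c' → no match — must start with 'bd'
7. 'bdcbdabdabda' → match
8 → no match — must start with 'bd'
9 → no match — must start with 'bd'
Total matched: 1

1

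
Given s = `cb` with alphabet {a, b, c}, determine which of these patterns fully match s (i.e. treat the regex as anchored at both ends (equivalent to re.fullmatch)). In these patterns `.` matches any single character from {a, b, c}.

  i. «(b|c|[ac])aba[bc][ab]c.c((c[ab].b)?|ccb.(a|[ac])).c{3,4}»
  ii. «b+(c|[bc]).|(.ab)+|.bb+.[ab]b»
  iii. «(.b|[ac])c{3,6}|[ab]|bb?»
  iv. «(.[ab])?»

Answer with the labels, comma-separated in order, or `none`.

iv

i → no match — must end with `c`
ii → no match
iii → no match
iv → match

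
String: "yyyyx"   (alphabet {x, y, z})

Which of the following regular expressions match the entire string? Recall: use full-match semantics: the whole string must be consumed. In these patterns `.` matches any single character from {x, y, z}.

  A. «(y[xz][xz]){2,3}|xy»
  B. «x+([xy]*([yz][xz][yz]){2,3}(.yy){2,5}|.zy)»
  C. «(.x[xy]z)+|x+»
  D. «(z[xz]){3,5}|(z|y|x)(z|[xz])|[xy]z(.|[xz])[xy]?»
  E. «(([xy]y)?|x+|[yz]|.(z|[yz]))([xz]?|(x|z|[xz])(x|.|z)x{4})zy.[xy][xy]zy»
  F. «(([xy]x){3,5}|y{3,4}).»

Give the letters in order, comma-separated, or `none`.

F

A → no match
B → no match — must start with "x"
C → no match
D → no match
E → no match — must end with "zy"
F → match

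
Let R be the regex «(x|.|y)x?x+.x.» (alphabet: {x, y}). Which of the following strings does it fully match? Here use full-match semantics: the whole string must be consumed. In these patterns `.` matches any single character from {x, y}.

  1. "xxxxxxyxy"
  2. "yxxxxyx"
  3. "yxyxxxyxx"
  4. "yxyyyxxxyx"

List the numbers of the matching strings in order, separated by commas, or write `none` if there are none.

1

1 → match
2 → no match
3 → no match
4 → no match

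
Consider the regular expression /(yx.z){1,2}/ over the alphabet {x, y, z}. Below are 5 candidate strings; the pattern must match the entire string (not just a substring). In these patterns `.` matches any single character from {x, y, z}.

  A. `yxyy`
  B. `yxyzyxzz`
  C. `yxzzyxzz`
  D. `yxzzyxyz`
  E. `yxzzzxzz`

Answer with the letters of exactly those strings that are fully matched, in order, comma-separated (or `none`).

A → no match — must end with `z`
B → match
C → match
D → match
E → no match

B, C, D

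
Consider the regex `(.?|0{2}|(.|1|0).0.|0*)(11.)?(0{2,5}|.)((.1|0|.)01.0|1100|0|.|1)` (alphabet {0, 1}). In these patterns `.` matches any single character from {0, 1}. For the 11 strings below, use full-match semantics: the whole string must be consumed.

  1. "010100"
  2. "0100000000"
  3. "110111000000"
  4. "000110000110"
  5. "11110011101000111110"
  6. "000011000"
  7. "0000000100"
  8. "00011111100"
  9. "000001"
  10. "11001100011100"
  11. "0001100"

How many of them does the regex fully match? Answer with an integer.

1 → match
2 → match
3 → match
4 → match
5 → no match
6 → match
7 → match
8 → match
9 → match
10 → no match
11 → match
Total matched: 9

9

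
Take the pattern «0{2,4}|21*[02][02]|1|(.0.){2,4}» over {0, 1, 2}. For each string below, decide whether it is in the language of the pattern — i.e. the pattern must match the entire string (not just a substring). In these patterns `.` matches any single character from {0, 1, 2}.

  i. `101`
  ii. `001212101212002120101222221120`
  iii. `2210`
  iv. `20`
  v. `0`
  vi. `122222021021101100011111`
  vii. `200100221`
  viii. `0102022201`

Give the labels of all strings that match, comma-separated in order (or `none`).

none

i → no match
ii → no match
iii → no match
iv → no match
v → no match
vi → no match
vii → no match
viii → no match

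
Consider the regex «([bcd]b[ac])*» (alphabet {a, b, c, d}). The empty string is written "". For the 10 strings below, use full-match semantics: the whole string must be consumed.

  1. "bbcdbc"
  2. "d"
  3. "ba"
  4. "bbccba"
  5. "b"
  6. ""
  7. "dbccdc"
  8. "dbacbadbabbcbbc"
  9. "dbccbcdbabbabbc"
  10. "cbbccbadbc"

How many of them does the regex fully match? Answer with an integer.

1. "bbcdbc" → match
2. "d" → no match
3. "ba" → no match
4. "bbccba" → match
5. "b" → no match
6. "" → match
7. "dbccdc" → no match
8 → match
9 → match
10. "cbbccbadbc" → no match
Total matched: 5

5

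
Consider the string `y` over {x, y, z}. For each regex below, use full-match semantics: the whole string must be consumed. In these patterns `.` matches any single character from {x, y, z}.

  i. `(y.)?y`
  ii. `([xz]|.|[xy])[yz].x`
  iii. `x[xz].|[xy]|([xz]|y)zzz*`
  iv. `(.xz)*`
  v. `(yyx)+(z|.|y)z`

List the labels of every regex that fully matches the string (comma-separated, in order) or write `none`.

i, iii

i → match
ii → no match — must end with `x`
iii → match
iv → no match
v → no match — must start with `yyx`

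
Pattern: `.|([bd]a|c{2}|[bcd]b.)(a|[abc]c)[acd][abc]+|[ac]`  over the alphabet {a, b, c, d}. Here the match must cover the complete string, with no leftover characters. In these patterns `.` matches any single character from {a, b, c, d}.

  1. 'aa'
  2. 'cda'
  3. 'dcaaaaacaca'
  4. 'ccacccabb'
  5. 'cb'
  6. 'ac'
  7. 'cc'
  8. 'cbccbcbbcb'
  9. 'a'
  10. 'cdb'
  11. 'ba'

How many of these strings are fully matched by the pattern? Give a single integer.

2

1 → no match
2 → no match
3 → no match
4 → match
5 → no match
6 → no match
7 → no match
8 → no match
9 → match
10 → no match
11 → no match
Total matched: 2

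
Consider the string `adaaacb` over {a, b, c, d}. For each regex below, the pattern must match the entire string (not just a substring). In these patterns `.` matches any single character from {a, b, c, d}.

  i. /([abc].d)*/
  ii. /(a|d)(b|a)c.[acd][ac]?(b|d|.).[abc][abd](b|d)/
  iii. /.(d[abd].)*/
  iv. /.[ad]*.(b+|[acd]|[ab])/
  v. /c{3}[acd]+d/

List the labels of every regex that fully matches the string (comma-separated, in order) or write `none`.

iv

i → no match
ii → no match
iii → no match
iv → match
v → no match — must start with `c`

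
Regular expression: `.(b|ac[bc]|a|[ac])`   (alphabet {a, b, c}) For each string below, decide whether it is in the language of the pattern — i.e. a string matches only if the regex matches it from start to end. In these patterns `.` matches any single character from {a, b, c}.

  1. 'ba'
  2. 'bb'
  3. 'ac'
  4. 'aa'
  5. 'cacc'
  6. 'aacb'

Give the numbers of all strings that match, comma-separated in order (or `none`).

1, 2, 3, 4, 5, 6

1. 'ba' → match
2. 'bb' → match
3. 'ac' → match
4. 'aa' → match
5. 'cacc' → match
6. 'aacb' → match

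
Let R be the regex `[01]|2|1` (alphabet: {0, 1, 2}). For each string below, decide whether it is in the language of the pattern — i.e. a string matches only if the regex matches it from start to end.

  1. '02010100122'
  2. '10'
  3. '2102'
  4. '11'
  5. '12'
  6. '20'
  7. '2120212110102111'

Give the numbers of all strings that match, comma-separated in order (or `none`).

1 → no match
2 → no match
3 → no match
4 → no match
5 → no match
6 → no match
7 → no match

none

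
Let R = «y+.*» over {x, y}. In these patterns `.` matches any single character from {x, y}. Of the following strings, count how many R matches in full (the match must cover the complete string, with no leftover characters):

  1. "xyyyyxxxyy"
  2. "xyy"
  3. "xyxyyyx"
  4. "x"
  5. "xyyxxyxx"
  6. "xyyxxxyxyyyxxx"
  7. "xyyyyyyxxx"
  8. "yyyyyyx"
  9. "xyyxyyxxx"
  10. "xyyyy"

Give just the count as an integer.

1. "xyyyyxxxyy" → no match — must start with "y"
2. "xyy" → no match — must start with "y"
3. "xyxyyyx" → no match — must start with "y"
4. "x" → no match — must start with "y"
5. "xyyxxyxx" → no match — must start with "y"
6 → no match — must start with "y"
7. "xyyyyyyxxx" → no match — must start with "y"
8. "yyyyyyx" → match
9. "xyyxyyxxx" → no match — must start with "y"
10. "xyyyy" → no match — must start with "y"
Total matched: 1

1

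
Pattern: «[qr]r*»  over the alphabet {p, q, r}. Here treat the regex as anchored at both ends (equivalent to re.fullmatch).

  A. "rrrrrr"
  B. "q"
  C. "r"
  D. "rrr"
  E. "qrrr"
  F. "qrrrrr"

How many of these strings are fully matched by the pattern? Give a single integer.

6

A → match
B → match
C → match
D → match
E → match
F → match
Total matched: 6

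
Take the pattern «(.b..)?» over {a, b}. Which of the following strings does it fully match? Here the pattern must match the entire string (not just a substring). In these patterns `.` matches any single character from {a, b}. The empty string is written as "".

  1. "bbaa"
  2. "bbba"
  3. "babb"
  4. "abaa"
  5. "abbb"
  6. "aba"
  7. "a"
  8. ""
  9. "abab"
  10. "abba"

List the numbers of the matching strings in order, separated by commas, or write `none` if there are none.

1. "bbaa" → match
2. "bbba" → match
3. "babb" → no match
4. "abaa" → match
5. "abbb" → match
6. "aba" → no match
7. "a" → no match
8. "" → match
9. "abab" → match
10. "abba" → match

1, 2, 4, 5, 8, 9, 10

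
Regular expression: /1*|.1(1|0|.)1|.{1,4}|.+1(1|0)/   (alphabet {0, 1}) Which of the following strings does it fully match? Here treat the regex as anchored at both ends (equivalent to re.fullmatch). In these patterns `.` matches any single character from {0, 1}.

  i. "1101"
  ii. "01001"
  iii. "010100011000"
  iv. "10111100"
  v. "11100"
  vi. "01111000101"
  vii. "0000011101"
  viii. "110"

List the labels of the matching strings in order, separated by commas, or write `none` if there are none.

i, viii

i → match
ii → no match
iii → no match
iv → no match
v → no match
vi → no match
vii → no match
viii → match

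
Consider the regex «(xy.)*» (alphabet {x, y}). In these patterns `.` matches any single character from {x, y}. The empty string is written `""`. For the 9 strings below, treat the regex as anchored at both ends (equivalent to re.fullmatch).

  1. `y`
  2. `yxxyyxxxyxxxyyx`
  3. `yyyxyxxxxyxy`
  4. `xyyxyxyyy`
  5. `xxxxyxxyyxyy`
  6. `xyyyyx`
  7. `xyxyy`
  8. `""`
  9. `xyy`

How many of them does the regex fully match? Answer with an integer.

1 → no match
2 → no match
3 → no match
4 → no match
5 → no match
6 → no match
7 → no match
8 → match
9 → match
Total matched: 2

2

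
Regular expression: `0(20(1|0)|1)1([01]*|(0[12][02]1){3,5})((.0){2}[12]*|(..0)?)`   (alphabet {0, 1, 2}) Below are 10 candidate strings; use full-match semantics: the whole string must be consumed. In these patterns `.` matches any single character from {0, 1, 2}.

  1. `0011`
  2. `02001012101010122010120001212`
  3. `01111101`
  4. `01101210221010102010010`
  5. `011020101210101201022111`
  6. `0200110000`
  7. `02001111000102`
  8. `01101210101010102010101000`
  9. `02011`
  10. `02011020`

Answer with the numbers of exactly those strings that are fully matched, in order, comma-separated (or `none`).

3, 4, 5, 6, 7, 8, 9, 10

1 → no match
2 → no match
3 → match
4 → match
5 → match
6 → match
7 → match
8 → match
9 → match
10 → match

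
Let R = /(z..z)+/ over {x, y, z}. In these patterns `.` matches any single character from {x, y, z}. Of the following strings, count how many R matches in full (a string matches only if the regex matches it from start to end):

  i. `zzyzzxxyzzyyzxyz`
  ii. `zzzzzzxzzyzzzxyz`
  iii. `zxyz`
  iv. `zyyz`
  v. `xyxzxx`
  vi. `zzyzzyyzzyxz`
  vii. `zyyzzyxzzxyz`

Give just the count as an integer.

5

i → no match
ii → match
iii → match
iv → match
v → no match — must start with `z`
vi → match
vii → match
Total matched: 5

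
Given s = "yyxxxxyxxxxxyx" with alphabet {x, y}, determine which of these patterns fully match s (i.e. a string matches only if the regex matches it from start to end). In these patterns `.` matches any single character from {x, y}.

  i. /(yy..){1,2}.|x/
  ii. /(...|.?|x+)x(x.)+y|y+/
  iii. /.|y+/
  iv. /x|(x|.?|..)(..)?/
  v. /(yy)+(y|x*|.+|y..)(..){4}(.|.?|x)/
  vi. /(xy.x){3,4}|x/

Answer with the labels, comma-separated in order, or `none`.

v

i → no match
ii → no match — must end with "y"
iii → no match
iv → no match
v → match
vi → no match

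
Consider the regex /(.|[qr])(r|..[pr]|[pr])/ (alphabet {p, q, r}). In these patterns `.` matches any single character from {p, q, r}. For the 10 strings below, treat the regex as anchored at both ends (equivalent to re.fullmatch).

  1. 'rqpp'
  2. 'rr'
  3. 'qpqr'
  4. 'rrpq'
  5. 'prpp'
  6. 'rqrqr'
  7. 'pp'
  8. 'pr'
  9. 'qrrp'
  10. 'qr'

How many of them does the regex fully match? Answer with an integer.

8

1 → match
2 → match
3 → match
4 → no match
5 → match
6 → no match
7 → match
8 → match
9 → match
10 → match
Total matched: 8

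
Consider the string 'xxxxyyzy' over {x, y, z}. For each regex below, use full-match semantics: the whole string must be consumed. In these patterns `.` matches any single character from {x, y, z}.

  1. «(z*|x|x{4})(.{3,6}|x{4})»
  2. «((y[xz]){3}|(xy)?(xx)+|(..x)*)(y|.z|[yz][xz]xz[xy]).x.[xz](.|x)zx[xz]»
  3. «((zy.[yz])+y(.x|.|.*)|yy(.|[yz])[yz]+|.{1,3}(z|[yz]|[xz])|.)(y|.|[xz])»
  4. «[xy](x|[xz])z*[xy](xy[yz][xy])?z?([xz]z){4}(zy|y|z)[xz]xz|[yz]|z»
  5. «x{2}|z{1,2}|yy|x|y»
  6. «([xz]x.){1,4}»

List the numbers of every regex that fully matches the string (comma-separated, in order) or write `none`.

1 → match
2 → no match
3 → no match
4 → no match
5 → no match
6 → no match

1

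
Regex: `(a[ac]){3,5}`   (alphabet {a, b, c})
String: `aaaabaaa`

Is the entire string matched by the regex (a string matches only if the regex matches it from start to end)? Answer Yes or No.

No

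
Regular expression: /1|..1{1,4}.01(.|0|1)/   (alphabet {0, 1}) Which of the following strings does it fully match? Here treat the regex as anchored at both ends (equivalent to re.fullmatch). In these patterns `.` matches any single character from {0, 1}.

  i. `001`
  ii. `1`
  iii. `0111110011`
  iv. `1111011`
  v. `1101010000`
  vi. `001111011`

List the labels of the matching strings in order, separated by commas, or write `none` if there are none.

ii, iii, iv, vi

i → no match
ii → match
iii → match
iv → match
v → no match
vi → match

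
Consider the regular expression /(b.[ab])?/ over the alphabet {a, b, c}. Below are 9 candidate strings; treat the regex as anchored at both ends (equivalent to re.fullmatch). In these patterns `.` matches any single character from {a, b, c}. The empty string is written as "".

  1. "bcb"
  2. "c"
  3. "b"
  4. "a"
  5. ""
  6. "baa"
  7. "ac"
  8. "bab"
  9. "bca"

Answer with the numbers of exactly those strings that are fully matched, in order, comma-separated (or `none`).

1 → match
2 → no match
3 → no match
4 → no match
5 → match
6 → match
7 → no match
8 → match
9 → match

1, 5, 6, 8, 9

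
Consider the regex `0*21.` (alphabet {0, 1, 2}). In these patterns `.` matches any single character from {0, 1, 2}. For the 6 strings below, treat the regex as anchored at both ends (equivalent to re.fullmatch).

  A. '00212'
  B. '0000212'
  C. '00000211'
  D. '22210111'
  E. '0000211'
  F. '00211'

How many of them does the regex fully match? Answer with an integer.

5

A. '00212' → match
B. '0000212' → match
C. '00000211' → match
D. '22210111' → no match
E. '0000211' → match
F. '00211' → match
Total matched: 5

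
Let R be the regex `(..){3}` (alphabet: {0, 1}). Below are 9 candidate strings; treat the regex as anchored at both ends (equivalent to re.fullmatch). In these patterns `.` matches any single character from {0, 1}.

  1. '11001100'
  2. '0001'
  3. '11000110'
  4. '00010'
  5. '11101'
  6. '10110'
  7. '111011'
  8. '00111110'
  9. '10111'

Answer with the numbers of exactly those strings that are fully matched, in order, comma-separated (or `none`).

7

1 → no match
2 → no match
3 → no match
4 → no match
5 → no match
6 → no match
7 → match
8 → no match
9 → no match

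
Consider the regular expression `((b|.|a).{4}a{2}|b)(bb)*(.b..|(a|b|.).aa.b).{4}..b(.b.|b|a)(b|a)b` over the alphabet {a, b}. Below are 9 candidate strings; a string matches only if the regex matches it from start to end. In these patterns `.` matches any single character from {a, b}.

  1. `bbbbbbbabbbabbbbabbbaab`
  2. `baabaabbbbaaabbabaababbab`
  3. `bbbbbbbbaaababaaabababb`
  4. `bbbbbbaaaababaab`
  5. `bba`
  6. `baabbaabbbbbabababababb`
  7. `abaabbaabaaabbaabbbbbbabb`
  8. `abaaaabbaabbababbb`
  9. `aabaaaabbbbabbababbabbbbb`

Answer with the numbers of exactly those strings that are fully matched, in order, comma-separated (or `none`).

1, 6, 9

1 → match
2 → no match
3 → no match
4 → no match
5 → no match — must end with `b`
6 → match
7 → no match
8 → no match
9 → match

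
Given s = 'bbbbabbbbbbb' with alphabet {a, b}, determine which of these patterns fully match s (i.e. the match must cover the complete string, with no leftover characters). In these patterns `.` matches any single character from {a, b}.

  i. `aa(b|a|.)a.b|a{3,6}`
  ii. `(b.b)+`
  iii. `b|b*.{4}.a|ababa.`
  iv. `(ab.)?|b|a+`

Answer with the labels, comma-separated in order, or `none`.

i → no match
ii → match
iii → no match
iv → no match

ii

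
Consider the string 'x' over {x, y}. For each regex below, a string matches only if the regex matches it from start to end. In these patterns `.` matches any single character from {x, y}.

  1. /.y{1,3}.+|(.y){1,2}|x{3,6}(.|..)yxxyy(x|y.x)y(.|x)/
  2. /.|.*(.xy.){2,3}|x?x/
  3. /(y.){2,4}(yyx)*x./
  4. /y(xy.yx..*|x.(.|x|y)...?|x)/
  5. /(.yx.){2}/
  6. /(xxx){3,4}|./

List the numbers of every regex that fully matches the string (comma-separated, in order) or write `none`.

2, 6

1 → no match
2 → match
3 → no match — must start with 'y'
4 → no match — must start with 'y'
5 → no match
6 → match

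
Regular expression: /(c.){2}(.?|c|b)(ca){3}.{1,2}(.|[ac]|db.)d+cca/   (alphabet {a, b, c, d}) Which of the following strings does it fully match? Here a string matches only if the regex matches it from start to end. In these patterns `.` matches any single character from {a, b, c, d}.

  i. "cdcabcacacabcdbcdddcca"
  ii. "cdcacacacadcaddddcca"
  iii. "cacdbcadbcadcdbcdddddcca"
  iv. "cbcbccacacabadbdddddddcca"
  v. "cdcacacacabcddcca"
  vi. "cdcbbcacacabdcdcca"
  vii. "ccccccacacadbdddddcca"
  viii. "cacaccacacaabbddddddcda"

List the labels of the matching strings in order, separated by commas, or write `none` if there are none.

i → match
ii → match
iii → no match
iv → match
v → match
vi → match
vii → match
viii → no match — must end with "dcca"

i, ii, iv, v, vi, vii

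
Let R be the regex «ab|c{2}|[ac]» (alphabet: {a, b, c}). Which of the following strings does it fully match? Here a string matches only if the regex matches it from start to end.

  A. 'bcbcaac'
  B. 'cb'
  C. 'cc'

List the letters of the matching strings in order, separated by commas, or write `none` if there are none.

A → no match
B → no match
C → match

C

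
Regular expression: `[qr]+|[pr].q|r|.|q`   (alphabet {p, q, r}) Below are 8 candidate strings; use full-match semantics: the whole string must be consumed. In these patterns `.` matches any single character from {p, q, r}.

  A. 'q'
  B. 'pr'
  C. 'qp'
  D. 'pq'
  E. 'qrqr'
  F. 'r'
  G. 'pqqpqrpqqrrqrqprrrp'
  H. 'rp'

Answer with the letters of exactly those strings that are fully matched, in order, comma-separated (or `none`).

A, E, F

A. 'q' → match
B. 'pr' → no match
C. 'qp' → no match
D. 'pq' → no match
E. 'qrqr' → match
F. 'r' → match
G → no match
H. 'rp' → no match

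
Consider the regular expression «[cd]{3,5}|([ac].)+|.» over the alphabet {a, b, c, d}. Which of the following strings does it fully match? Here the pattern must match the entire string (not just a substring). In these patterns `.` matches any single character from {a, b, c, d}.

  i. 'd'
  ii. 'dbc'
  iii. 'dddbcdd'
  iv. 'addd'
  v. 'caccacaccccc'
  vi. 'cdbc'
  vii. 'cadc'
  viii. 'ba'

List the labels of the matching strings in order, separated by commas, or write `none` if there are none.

i, v

i → match
ii → no match
iii → no match
iv → no match
v → match
vi → no match
vii → no match
viii → no match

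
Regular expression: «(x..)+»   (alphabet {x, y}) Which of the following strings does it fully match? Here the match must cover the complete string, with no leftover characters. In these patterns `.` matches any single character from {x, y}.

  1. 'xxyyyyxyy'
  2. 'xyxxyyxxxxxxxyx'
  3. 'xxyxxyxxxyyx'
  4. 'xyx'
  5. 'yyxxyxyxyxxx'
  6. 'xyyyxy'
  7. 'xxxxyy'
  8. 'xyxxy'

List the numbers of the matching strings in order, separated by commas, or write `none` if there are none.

2, 4, 7

1 → no match
2 → match
3 → no match
4 → match
5 → no match — must start with 'x'
6 → no match
7 → match
8 → no match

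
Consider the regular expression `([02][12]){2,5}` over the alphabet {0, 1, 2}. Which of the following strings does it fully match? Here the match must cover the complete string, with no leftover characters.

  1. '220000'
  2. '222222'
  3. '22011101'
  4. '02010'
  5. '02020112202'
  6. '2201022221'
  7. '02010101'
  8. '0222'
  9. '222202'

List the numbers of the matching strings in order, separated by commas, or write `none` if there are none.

2, 6, 7, 8, 9

1 → no match
2 → match
3 → no match
4 → no match
5 → no match
6 → match
7 → match
8 → match
9 → match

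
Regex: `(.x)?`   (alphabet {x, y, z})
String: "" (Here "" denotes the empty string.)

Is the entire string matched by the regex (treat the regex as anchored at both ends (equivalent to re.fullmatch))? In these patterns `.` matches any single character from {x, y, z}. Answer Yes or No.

Yes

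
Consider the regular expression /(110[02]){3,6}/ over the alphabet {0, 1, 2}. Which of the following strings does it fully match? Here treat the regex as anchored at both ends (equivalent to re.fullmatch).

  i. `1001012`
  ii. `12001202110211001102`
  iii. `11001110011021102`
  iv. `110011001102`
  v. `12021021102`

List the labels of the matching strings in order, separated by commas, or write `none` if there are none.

iv

i → no match — must start with `110`
ii → no match — must start with `110`
iii → no match
iv → match
v → no match — must start with `110`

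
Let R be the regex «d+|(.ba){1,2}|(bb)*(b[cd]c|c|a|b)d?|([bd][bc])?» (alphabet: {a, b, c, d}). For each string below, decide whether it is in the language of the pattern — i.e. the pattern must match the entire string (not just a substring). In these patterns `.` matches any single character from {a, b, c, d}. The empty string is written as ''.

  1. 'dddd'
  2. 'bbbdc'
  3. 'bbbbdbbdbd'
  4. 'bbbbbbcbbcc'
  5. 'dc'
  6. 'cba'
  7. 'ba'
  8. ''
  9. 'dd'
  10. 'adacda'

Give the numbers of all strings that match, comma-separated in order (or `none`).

1, 2, 5, 6, 8, 9

1 → match
2 → match
3 → no match
4 → no match
5 → match
6 → match
7 → no match
8 → match
9 → match
10 → no match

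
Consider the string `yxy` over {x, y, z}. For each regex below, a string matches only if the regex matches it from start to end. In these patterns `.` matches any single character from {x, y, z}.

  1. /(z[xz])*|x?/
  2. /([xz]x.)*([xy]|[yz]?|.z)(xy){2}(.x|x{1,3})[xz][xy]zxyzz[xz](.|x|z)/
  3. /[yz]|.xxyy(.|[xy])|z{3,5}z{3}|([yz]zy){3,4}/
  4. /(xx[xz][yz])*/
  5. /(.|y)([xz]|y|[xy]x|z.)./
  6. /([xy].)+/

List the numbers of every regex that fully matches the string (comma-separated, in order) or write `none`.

5

1 → no match
2 → no match
3 → no match
4 → no match
5 → match
6 → no match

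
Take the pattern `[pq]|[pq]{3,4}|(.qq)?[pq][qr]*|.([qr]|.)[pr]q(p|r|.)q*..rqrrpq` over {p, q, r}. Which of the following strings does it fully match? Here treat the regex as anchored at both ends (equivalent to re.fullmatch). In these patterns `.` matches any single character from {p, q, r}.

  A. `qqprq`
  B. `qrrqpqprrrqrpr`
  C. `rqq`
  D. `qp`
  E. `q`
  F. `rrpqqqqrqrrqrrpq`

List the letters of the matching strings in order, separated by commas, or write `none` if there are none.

A. `qqprq` → no match
B → no match
C. `rqq` → no match
D. `qp` → no match
E. `q` → match
F → no match

E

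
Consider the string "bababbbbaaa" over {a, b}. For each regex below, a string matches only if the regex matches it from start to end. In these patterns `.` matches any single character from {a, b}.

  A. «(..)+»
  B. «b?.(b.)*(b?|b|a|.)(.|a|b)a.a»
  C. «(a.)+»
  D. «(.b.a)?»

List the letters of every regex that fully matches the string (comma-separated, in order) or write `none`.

A → no match
B → match
C → no match — must start with "a"
D → no match

B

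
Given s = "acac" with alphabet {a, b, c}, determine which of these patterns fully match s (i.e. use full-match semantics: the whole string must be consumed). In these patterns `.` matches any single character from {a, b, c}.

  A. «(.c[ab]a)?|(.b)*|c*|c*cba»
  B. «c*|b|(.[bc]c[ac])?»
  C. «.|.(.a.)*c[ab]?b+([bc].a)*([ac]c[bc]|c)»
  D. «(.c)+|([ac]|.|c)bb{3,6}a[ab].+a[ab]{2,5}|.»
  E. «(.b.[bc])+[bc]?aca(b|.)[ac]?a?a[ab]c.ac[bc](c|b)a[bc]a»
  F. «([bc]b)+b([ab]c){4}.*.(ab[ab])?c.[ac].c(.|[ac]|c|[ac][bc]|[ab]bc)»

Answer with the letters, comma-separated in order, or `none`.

A → no match
B → no match
C → no match
D → match
E → no match — must end with "a"
F → no match

D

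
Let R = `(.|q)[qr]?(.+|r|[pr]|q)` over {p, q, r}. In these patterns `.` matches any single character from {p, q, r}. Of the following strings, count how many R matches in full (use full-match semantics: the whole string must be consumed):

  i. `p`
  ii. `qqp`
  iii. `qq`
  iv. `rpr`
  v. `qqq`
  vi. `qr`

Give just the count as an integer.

5

i → no match
ii → match
iii → match
iv → match
v → match
vi → match
Total matched: 5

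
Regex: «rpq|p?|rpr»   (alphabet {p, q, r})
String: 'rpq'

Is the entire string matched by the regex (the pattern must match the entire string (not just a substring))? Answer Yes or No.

Yes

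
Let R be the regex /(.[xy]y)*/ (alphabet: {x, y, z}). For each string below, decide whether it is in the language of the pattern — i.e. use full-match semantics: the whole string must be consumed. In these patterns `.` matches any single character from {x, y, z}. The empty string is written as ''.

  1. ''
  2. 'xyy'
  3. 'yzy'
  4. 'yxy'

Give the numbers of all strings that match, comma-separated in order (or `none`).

1 → match
2 → match
3 → no match
4 → match

1, 2, 4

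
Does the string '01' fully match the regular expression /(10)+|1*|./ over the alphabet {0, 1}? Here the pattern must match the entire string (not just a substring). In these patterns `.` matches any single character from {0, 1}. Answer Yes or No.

No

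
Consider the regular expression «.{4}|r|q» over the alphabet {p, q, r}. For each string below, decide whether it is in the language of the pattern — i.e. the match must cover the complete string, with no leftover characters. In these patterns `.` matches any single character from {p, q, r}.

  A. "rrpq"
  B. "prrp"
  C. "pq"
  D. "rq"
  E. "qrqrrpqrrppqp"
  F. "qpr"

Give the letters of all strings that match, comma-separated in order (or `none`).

A, B

A → match
B → match
C → no match
D → no match
E → no match
F → no match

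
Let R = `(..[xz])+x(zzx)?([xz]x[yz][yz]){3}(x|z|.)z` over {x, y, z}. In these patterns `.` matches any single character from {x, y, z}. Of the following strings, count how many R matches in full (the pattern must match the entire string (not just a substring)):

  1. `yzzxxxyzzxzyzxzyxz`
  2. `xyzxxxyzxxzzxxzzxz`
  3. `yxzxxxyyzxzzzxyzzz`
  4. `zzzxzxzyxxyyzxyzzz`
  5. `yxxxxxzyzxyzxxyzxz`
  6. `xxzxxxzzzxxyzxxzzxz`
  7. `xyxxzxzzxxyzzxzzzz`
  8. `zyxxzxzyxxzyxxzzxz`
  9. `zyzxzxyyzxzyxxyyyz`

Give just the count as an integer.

8

1 → match
2 → match
3 → match
4 → match
5 → match
6 → no match
7 → match
8 → match
9 → match
Total matched: 8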